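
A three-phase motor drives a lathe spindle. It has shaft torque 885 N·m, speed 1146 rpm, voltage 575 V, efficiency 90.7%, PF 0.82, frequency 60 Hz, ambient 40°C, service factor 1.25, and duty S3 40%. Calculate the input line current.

ω = 2π×1146/60 = 120 rad/s; P_out = τω = 885 × 120 = 106200 W
P_in = P_out / η = 106200 / 0.907 = 117089 W
I_L = P_in / (√3·V_L·cosφ) = 117089 / (1.732 × 575 × 0.82) = 143 A

143 A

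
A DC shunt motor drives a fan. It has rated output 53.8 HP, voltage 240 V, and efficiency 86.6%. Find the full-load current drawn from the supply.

P_out = 53.8 × 746 = 40135 W
P_in = P_out / η = 40135 / 0.866 = 46345 W
I = P_in / V = 46345 / 240 = 193 A

193 A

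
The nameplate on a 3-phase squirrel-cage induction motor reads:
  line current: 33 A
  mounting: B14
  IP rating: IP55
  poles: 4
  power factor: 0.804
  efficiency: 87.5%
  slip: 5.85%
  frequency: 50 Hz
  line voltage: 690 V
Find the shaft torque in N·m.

188 N·m

P_in = √3·V·I·cosφ = 1.732 × 690 × 33 × 0.804 = 31708 W
P_out = η·P_in = 0.875 × 31708 = 27745 W
n_s = 120×50/4 = 1500 rpm; n = 1500×(1−0.0585) = 1412 rpm
ω = 2π×1412/60 = 147.9 rad/s
τ = P_out/ω = 27745/147.9 = 188 N·m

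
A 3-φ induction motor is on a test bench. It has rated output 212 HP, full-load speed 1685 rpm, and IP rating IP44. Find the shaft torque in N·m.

896 N·m

P_out = 212 × 746 = 158152 W
ω = 2π × 1685/60 = 176.5 rad/s
τ = P_out/ω = 158152/176.5 = 896 N·m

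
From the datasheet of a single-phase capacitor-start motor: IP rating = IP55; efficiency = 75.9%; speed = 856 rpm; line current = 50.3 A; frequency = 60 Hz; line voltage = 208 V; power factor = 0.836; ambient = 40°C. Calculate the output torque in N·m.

74.1 N·m

P_in = V·I·cosφ = 208 × 50.3 × 0.836 = 8747 W
P_out = η·P_in = 0.759 × 8747 = 6639 W
n = 856 rpm
ω = 2π×856/60 = 89.64 rad/s
τ = P_out/ω = 6639/89.64 = 74.1 N·m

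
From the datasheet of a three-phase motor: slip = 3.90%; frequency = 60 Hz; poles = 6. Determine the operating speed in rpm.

1153 rpm

n_s = 120f/p = 120×60/6 = 1200 rpm
n = n_s(1 − s) = 1200 × (1 − 0.039) = 1153 rpm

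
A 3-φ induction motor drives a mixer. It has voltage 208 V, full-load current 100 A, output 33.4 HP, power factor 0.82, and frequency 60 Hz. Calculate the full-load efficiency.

P_out = 33.4 × 746 = 24916 W
P_in = √3·V_L·I_L·cosφ = 1.732 × 208 × 100 × 0.82 = 29541 W
η = P_out / P_in = 24916 / 29541 = 0.843 = 84.3%

84.3 %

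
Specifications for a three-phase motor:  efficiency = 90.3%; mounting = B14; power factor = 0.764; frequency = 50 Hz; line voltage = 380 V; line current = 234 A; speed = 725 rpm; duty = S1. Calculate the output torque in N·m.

P_in = √3·V·I·cosφ = 1.732 × 380 × 234 × 0.764 = 117663 W
P_out = η·P_in = 0.903 × 117663 = 106250 W
n = 725 rpm
ω = 2π×725/60 = 75.92 rad/s
τ = P_out/ω = 106250/75.92 = 1400 N·m

1400 N·m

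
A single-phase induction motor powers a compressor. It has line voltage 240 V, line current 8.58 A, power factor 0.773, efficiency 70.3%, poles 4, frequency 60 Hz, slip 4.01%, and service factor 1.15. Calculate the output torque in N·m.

P_in = V·I·cosφ = 240 × 8.58 × 0.773 = 1592 W
P_out = η·P_in = 0.703 × 1592 = 1119 W
n_s = 120×60/4 = 1800 rpm; n = 1800×(1−0.0401) = 1728 rpm
ω = 2π×1728/60 = 181 rad/s
τ = P_out/ω = 1119/181 = 6.18 N·m

6.18 N·m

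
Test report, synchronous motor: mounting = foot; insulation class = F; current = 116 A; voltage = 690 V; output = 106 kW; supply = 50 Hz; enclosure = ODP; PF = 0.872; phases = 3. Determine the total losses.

14.9 kW

P_in = √3·V·I·cosφ = 1.732×690×116×0.872 = 120885 W
P_out = 106000 W
Losses = P_in − P_out = 120885 − 106000 = 14885 W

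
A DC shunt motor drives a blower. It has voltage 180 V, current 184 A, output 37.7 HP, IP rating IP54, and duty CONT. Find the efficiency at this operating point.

84.9 %

P_out = 37.7 × 746 = 28124 W
P_in = V·I = 180 × 184 = 33120 W
η = P_out / P_in = 28124 / 33120 = 0.849 = 84.9%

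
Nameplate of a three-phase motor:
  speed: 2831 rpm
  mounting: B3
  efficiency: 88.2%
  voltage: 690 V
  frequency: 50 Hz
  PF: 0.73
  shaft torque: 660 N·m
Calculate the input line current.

254 A

ω = 2π×2831/60 = 296.5 rad/s; P_out = τω = 660 × 296.5 = 195690 W
P_in = P_out / η = 195690 / 0.882 = 221871 W
I_L = P_in / (√3·V_L·cosφ) = 221871 / (1.732 × 690 × 0.73) = 254 A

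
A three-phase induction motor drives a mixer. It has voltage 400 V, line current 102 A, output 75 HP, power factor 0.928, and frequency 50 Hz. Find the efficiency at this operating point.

P_out = 75 × 746 = 55950 W
P_in = √3·V_L·I_L·cosφ = 1.732 × 400 × 102 × 0.928 = 65578 W
η = P_out / P_in = 55950 / 65578 = 0.853 = 85.3%

85.3 %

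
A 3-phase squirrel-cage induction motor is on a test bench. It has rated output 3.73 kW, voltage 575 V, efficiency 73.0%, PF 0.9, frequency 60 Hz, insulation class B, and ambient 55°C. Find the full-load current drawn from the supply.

P_out = 3.73 kW = 3730 W
P_in = P_out / η = 3730 / 0.730 = 5110 W
I_L = P_in / (√3·V_L·cosφ) = 5110 / (1.732 × 575 × 0.9) = 5.7 A

5.7 A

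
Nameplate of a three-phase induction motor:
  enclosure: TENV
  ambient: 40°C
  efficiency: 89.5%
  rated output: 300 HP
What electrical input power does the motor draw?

250 kW

P_out = 300 × 746 = 223800 W
P_in = P_out/η = 223800/0.895 = 250056 W = 250 kW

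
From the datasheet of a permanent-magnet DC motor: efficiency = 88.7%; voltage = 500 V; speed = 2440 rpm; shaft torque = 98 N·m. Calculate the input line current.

ω = 2π×2440/60 = 255.5 rad/s; P_out = τω = 98 × 255.5 = 25039 W
P_in = P_out / η = 25039 / 0.887 = 28229 W
I = P_in / V = 28229 / 500 = 56.5 A

56.5 A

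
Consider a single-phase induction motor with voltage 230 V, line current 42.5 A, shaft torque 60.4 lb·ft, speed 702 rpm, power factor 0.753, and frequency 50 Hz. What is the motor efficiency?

81.8 %

τ = 60.4 lb·ft × 1.356 = 81.9 N·m
ω = 2π × 702/60 = 73.51 rad/s; P_out = τω = 81.9 × 73.51 = 6020 W
P_in = V·I·cosφ = 230 × 42.5 × 0.753 = 7361 W
η = P_out / P_in = 6020 / 7361 = 0.818 = 81.8%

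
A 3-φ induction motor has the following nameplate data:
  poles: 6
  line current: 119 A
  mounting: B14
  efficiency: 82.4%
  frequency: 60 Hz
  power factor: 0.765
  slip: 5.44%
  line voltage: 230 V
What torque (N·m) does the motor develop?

251 N·m

P_in = √3·V·I·cosφ = 1.732 × 230 × 119 × 0.765 = 36265 W
P_out = η·P_in = 0.824 × 36265 = 29882 W
n_s = 120×60/6 = 1200 rpm; n = 1200×(1−0.0544) = 1135 rpm
ω = 2π×1135/60 = 118.9 rad/s
τ = P_out/ω = 29882/118.9 = 251 N·m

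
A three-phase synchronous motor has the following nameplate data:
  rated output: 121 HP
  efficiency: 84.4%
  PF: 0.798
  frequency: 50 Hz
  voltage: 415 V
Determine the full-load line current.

186 A

P_out = 121 × 746 = 90266 W
P_in = P_out / η = 90266 / 0.844 = 106950 W
I_L = P_in / (√3·V_L·cosφ) = 106950 / (1.732 × 415 × 0.798) = 186 A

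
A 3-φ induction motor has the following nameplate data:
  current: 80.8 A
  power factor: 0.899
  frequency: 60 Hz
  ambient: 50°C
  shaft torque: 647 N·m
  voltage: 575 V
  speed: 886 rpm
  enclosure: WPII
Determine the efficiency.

83.0 %

ω = 2π × 886/60 = 92.78 rad/s; P_out = τω = 647 × 92.78 = 60029 W
P_in = √3·V_L·I_L·cosφ = 1.732 × 575 × 80.8 × 0.899 = 72341 W
η = P_out / P_in = 60029 / 72341 = 0.830 = 83.0%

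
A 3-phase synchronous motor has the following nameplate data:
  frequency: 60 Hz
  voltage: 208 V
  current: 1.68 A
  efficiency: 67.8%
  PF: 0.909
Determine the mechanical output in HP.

0.5 HP

P_in = √3·V·I·cosφ = 1.732 × 208 × 1.68 × 0.909 = 550 W
P_out = η·P_in = 0.678 × 550 = 373 W
= 373/746 = 0.5 HP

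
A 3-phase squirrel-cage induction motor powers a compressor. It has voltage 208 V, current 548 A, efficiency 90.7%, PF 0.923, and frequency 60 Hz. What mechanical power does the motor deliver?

165 kW

P_in = √3·V·I·cosφ = 1.732 × 208 × 548 × 0.923 = 182219 W
P_out = η·P_in = 0.907 × 182219 = 165273 W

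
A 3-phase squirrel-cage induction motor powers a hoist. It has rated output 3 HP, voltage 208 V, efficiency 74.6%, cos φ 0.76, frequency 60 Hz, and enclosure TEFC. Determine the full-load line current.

11 A

P_out = 3 × 746 = 2238 W
P_in = P_out / η = 2238 / 0.746 = 3000 W
I_L = P_in / (√3·V_L·cosφ) = 3000 / (1.732 × 208 × 0.76) = 11 A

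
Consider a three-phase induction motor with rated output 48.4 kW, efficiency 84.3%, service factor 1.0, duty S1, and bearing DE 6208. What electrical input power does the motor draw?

57.4 kW

P_out = 48400 W
P_in = P_out/η = 48400/0.843 = 57414 W = 57.4 kW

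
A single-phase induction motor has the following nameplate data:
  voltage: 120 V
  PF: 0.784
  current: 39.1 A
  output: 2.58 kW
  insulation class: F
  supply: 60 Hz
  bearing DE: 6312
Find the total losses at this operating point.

P_in = V·I·cosφ = 120×39.1×0.784 = 3679 W
P_out = 2580 W
Losses = P_in − P_out = 3679 − 2580 = 1099 W

1100 W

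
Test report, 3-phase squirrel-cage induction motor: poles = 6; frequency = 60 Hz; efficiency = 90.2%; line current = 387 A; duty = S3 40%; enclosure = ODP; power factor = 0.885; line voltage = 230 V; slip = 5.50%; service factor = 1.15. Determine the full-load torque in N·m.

P_in = √3·V·I·cosφ = 1.732 × 230 × 387 × 0.885 = 136436 W
P_out = η·P_in = 0.902 × 136436 = 123065 W
n_s = 120×60/6 = 1200 rpm; n = 1200×(1−0.055) = 1134 rpm
ω = 2π×1134/60 = 118.8 rad/s
τ = P_out/ω = 123065/118.8 = 1040 N·m

1040 N·m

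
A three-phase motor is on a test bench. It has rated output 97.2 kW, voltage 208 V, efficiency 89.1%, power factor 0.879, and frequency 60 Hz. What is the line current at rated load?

P_out = 97.2 kW = 97200 W
P_in = P_out / η = 97200 / 0.891 = 109091 W
I_L = P_in / (√3·V_L·cosφ) = 109091 / (1.732 × 208 × 0.879) = 344 A

344 A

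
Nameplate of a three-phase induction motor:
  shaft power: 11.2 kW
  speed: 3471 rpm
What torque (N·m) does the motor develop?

ω = 2π × 3471/60 = 363.5 rad/s
τ = P/ω = 11200/363.5 = 30.8 N·m

30.8 N·m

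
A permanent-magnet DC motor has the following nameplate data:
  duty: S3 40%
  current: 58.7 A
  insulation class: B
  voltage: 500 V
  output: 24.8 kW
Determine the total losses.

P_in = V·I = 500×58.7 = 29350 W
P_out = 24800 W
Losses = P_in − P_out = 29350 − 24800 = 4550 W

4550 W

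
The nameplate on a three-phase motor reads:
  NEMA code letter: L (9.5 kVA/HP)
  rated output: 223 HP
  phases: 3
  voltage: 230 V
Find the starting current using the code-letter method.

5320 A

S_LR = 9.5 × 223 = 2118.5 kVA
I_LR = S_LR/(√3·V_L) = 2118500/(1.732×230) = 5320 A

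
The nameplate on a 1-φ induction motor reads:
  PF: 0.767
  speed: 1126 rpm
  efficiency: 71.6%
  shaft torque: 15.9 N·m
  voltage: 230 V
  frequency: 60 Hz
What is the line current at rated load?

14.8 A

ω = 2π×1126/60 = 117.9 rad/s; P_out = τω = 15.9 × 117.9 = 1875 W
P_in = P_out / η = 1875 / 0.716 = 2619 W
I = P_in / (V·cosφ) = 2619 / (230 × 0.767) = 14.8 A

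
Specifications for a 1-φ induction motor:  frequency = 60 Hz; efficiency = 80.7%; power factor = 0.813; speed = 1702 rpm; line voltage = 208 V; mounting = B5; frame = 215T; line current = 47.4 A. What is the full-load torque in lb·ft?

26.8 lb·ft

P_in = V·I·cosφ = 208 × 47.4 × 0.813 = 8016 W
P_out = η·P_in = 0.807 × 8016 = 6469 W
n = 1702 rpm
ω = 2π×1702/60 = 178.2 rad/s
τ = P_out/ω = 6469/178.2 = 36.3 N·m
In lb·ft: 36.3/1.356 = 26.8 lb·ft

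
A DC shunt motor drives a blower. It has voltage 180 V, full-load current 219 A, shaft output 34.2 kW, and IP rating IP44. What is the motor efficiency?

86.8 %

P_out = 34.2 kW = 34200 W
P_in = V·I = 180 × 219 = 39420 W
η = P_out / P_in = 34200 / 39420 = 0.868 = 86.8%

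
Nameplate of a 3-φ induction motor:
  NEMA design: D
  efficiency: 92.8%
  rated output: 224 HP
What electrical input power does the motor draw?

180 kW

P_out = 224 × 746 = 167104 W
P_in = P_out/η = 167104/0.928 = 180069 W = 180 kW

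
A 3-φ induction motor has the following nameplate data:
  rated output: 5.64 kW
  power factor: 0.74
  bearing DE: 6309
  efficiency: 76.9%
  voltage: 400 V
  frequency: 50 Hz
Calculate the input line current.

P_out = 5.64 kW = 5640 W
P_in = P_out / η = 5640 / 0.769 = 7334 W
I_L = P_in / (√3·V_L·cosφ) = 7334 / (1.732 × 400 × 0.74) = 14.3 A

14.3 A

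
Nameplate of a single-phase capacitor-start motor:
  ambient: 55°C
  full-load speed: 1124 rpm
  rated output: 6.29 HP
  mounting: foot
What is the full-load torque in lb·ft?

P_out = 6.29 × 746 = 4692 W
ω = 2π × 1124/60 = 117.7 rad/s
τ = P_out/ω = 4692/117.7 = 39.86 N·m
In lb·ft: 39.86/1.356 = 29.4 lb·ft

29.4 lb·ft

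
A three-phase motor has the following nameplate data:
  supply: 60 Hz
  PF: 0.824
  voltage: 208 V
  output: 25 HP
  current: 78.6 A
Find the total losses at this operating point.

4680 W

P_in = √3·V·I·cosφ = 1.732×208×78.6×0.824 = 23332 W
P_out = 25×746 = 18650 W
Losses = P_in − P_out = 23332 − 18650 = 4682 W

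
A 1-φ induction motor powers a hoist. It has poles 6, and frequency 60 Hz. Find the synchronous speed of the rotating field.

1200 rpm

n_s = 120f/p = 120×60/6 = 1200 rpm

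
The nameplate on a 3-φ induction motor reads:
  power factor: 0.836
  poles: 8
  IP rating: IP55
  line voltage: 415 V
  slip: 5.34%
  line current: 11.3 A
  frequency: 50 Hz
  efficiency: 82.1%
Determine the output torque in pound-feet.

P_in = √3·V·I·cosφ = 1.732 × 415 × 11.3 × 0.836 = 6790 W
P_out = η·P_in = 0.821 × 6790 = 5575 W
n_s = 120×50/8 = 750 rpm; n = 750×(1−0.0534) = 710 rpm
ω = 2π×710/60 = 74.35 rad/s
τ = P_out/ω = 5575/74.35 = 74.98 N·m
In lb·ft: 74.98/1.356 = 55.3 lb·ft

55.3 lb·ft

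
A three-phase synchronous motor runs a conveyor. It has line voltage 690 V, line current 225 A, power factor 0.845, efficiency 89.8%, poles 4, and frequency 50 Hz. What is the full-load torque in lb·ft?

P_in = √3·V·I·cosφ = 1.732 × 690 × 225 × 0.845 = 227215 W
P_out = η·P_in = 0.898 × 227215 = 204039 W
n = n_s = 120×50/4 = 1500 rpm (synchronous)
ω = 2π×1500/60 = 157.1 rad/s
τ = P_out/ω = 204039/157.1 = 1299 N·m
In lb·ft: 1299/1.356 = 958 lb·ft

958 lb·ft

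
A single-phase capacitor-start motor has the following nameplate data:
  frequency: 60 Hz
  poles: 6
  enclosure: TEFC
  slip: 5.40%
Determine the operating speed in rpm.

n_s = 120f/p = 120×60/6 = 1200 rpm
n = n_s(1 − s) = 1200 × (1 − 0.054) = 1135 rpm

1135 rpm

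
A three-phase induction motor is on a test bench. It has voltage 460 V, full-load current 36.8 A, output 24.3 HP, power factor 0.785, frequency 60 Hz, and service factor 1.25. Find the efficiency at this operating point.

P_out = 24.3 × 746 = 18128 W
P_in = √3·V_L·I_L·cosφ = 1.732 × 460 × 36.8 × 0.785 = 23016 W
η = P_out / P_in = 18128 / 23016 = 0.788 = 78.8%

78.8 %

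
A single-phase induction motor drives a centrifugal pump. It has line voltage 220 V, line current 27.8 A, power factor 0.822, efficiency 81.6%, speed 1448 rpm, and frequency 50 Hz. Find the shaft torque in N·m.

27.1 N·m

P_in = V·I·cosφ = 220 × 27.8 × 0.822 = 5027 W
P_out = η·P_in = 0.816 × 5027 = 4102 W
n = 1448 rpm
ω = 2π×1448/60 = 151.6 rad/s
τ = P_out/ω = 4102/151.6 = 27.1 N·m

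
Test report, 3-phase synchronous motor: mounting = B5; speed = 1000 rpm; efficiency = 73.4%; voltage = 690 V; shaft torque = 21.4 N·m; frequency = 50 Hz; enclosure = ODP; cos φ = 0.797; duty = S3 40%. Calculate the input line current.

3.21 A

ω = 2π×1000/60 = 104.7 rad/s; P_out = τω = 21.4 × 104.7 = 2241 W
P_in = P_out / η = 2241 / 0.734 = 3053 W
I_L = P_in / (√3·V_L·cosφ) = 3053 / (1.732 × 690 × 0.797) = 3.21 A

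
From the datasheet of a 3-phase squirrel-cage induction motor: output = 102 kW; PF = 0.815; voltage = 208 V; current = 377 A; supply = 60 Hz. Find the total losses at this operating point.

P_in = √3·V·I·cosφ = 1.732×208×377×0.815 = 110690 W
P_out = 102000 W
Losses = P_in − P_out = 110690 − 102000 = 8690 W

8690 W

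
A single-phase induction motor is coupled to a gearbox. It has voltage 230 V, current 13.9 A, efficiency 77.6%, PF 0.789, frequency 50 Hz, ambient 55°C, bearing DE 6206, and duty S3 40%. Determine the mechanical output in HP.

2.62 HP

P_in = V·I·cosφ = 230 × 13.9 × 0.789 = 2522 W
P_out = η·P_in = 0.776 × 2522 = 1957 W
= 1957/746 = 2.62 HP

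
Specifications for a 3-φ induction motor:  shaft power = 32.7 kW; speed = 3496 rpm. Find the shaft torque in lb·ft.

ω = 2π × 3496/60 = 366.1 rad/s
τ = P/ω = 32700/366.1 = 89.32 N·m
In lb·ft: 89.32/1.356 = 65.9 lb·ft

65.9 lb·ft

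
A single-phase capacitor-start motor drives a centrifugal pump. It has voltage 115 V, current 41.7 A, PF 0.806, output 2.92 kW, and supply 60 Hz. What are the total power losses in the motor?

945 W

P_in = V·I·cosφ = 115×41.7×0.806 = 3865 W
P_out = 2920 W
Losses = P_in − P_out = 3865 − 2920 = 945 W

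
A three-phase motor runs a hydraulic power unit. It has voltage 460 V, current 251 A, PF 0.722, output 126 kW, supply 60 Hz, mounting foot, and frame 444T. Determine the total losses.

18.4 kW

P_in = √3·V·I·cosφ = 1.732×460×251×0.722 = 144383 W
P_out = 126000 W
Losses = P_in − P_out = 144383 − 126000 = 18383 W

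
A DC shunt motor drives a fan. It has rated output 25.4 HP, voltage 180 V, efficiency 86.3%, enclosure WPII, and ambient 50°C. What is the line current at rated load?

122 A

P_out = 25.4 × 746 = 18948 W
P_in = P_out / η = 18948 / 0.863 = 21956 W
I = P_in / V = 21956 / 180 = 122 A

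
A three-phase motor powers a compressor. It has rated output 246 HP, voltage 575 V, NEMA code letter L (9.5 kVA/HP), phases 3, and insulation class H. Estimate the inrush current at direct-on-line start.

S_LR = 9.5 × 246 = 2337 kVA
I_LR = S_LR/(√3·V_L) = 2337000/(1.732×575) = 2350 A

2350 A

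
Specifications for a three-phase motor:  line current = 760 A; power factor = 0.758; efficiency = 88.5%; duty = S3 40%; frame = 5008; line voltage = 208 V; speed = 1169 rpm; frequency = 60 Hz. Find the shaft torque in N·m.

P_in = √3·V·I·cosφ = 1.732 × 208 × 760 × 0.758 = 207536 W
P_out = η·P_in = 0.885 × 207536 = 183669 W
n = 1169 rpm
ω = 2π×1169/60 = 122.4 rad/s
τ = P_out/ω = 183669/122.4 = 1500 N·m

1500 N·m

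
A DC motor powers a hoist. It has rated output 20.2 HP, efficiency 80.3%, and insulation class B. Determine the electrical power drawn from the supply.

P_out = 20.2 × 746 = 15069 W
P_in = P_out/η = 15069/0.803 = 18766 W = 18.8 kW

18.8 kW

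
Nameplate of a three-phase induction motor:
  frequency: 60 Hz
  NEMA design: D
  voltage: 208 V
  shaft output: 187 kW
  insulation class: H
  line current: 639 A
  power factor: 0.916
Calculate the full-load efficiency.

88.7 %

P_out = 187 kW = 187000 W
P_in = √3·V_L·I_L·cosφ = 1.732 × 208 × 639 × 0.916 = 210866 W
η = P_out / P_in = 187000 / 210866 = 0.887 = 88.7%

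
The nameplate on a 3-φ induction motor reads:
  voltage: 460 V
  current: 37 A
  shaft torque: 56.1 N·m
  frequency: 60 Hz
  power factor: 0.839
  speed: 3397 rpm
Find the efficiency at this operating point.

80.7 %

ω = 2π × 3397/60 = 355.7 rad/s; P_out = τω = 56.1 × 355.7 = 19955 W
P_in = √3·V_L·I_L·cosφ = 1.732 × 460 × 37 × 0.839 = 24733 W
η = P_out / P_in = 19955 / 24733 = 0.807 = 80.7%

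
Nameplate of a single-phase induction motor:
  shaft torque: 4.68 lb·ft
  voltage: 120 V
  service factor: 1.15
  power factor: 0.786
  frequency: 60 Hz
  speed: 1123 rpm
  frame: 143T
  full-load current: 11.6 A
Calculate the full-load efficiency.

68.2 %

τ = 4.68 lb·ft × 1.356 = 6.346 N·m
ω = 2π × 1123/60 = 117.6 rad/s; P_out = τω = 6.346 × 117.6 = 746 W
P_in = V·I·cosφ = 120 × 11.6 × 0.786 = 1094 W
η = P_out / P_in = 746 / 1094 = 0.682 = 68.2%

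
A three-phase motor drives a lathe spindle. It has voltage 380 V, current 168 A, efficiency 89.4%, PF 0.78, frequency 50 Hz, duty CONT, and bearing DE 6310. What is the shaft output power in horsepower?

P_in = √3·V·I·cosφ = 1.732 × 380 × 168 × 0.78 = 86245 W
P_out = η·P_in = 0.894 × 86245 = 77103 W
= 77103/746 = 103 HP

103 HP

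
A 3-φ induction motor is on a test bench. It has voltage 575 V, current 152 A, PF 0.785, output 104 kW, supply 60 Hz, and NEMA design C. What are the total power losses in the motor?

14800 W

P_in = √3·V·I·cosφ = 1.732×575×152×0.785 = 118831 W
P_out = 104000 W
Losses = P_in − P_out = 118831 − 104000 = 14831 W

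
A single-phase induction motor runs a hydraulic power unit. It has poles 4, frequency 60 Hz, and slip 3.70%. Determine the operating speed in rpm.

n_s = 120f/p = 120×60/4 = 1800 rpm
n = n_s(1 − s) = 1800 × (1 − 0.037) = 1733 rpm

1733 rpm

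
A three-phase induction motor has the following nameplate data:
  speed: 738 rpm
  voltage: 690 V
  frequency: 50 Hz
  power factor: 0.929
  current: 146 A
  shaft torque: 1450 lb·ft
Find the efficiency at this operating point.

τ = 1450 lb·ft × 1.356 = 1966 N·m
ω = 2π × 738/60 = 77.28 rad/s; P_out = τω = 1966 × 77.28 = 151932 W
P_in = √3·V_L·I_L·cosφ = 1.732 × 690 × 146 × 0.929 = 162093 W
η = P_out / P_in = 151932 / 162093 = 0.937 = 93.7%

93.7 %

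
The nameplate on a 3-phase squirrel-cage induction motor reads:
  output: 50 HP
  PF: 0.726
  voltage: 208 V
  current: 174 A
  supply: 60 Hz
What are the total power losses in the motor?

P_in = √3·V·I·cosφ = 1.732×208×174×0.726 = 45509 W
P_out = 50×746 = 37300 W
Losses = P_in − P_out = 45509 − 37300 = 8209 W

8.21 kW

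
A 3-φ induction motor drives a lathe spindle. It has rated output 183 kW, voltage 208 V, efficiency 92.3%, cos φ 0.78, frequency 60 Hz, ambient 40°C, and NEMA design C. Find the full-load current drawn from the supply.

P_out = 183 kW = 183000 W
P_in = P_out / η = 183000 / 0.923 = 198267 W
I_L = P_in / (√3·V_L·cosφ) = 198267 / (1.732 × 208 × 0.78) = 706 A

706 A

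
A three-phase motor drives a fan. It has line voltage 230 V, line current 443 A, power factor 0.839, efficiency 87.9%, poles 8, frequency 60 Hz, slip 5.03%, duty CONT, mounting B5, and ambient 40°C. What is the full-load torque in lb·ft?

1070 lb·ft

P_in = √3·V·I·cosφ = 1.732 × 230 × 443 × 0.839 = 148061 W
P_out = η·P_in = 0.879 × 148061 = 130146 W
n_s = 120×60/8 = 900 rpm; n = 900×(1−0.0503) = 855 rpm
ω = 2π×855/60 = 89.54 rad/s
τ = P_out/ω = 130146/89.54 = 1453 N·m
In lb·ft: 1453/1.356 = 1070 lb·ft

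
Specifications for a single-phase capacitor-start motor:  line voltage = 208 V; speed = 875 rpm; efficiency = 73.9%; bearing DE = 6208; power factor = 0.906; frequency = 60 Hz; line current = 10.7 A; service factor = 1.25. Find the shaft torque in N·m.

P_in = V·I·cosφ = 208 × 10.7 × 0.906 = 2016 W
P_out = η·P_in = 0.739 × 2016 = 1490 W
n = 875 rpm
ω = 2π×875/60 = 91.63 rad/s
τ = P_out/ω = 1490/91.63 = 16.3 N·m

16.3 N·m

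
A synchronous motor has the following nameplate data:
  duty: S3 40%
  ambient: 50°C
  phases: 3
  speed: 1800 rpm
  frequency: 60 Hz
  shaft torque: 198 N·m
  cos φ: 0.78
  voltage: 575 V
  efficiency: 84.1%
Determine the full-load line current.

ω = 2π×1800/60 = 188.5 rad/s; P_out = τω = 198 × 188.5 = 37323 W
P_in = P_out / η = 37323 / 0.841 = 44379 W
I_L = P_in / (√3·V_L·cosφ) = 44379 / (1.732 × 575 × 0.78) = 57.1 A

57.1 A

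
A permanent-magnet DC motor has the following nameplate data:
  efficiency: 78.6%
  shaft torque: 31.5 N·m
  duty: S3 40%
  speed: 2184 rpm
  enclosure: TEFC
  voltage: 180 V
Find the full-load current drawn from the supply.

50.9 A

ω = 2π×2184/60 = 228.7 rad/s; P_out = τω = 31.5 × 228.7 = 7204 W
P_in = P_out / η = 7204 / 0.786 = 9165 W
I = P_in / V = 9165 / 180 = 50.9 A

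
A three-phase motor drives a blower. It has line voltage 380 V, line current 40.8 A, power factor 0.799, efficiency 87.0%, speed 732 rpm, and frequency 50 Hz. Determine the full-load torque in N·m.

P_in = √3·V·I·cosφ = 1.732 × 380 × 40.8 × 0.799 = 21455 W
P_out = η·P_in = 0.87 × 21455 = 18666 W
n = 732 rpm
ω = 2π×732/60 = 76.65 rad/s
τ = P_out/ω = 18666/76.65 = 244 N·m

244 N·m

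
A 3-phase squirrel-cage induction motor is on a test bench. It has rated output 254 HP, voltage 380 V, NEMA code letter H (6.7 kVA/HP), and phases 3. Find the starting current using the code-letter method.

2590 A

S_LR = 6.7 × 254 = 1701.8 kVA
I_LR = S_LR/(√3·V_L) = 1701800/(1.732×380) = 2590 A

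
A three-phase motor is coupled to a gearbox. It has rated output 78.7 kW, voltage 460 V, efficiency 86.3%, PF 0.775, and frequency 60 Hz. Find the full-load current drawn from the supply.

P_out = 78.7 kW = 78700 W
P_in = P_out / η = 78700 / 0.863 = 91194 W
I_L = P_in / (√3·V_L·cosφ) = 91194 / (1.732 × 460 × 0.775) = 148 A

148 A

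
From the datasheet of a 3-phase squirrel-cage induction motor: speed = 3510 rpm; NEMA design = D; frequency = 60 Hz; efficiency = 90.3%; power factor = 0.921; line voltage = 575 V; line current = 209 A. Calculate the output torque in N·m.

P_in = √3·V·I·cosφ = 1.732 × 575 × 209 × 0.921 = 191700 W
P_out = η·P_in = 0.903 × 191700 = 173105 W
n = 3510 rpm
ω = 2π×3510/60 = 367.6 rad/s
τ = P_out/ω = 173105/367.6 = 471 N·m

471 N·m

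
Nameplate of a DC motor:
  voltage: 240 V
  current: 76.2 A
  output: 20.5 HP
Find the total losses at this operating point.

P_in = V·I = 240×76.2 = 18288 W
P_out = 20.5×746 = 15293 W
Losses = P_in − P_out = 18288 − 15293 = 2995 W

3000 W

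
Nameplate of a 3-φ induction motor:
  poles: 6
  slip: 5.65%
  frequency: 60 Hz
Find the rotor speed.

1132 rpm

n_s = 120f/p = 120×60/6 = 1200 rpm
n = n_s(1 − s) = 1200 × (1 − 0.0565) = 1132 rpm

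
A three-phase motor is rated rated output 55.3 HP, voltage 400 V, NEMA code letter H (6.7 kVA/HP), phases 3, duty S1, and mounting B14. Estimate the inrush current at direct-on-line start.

S_LR = 6.7 × 55.3 = 370.51 kVA
I_LR = S_LR/(√3·V_L) = 370510/(1.732×400) = 535 A

535 A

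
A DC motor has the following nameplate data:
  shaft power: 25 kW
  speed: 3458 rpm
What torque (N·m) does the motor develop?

ω = 2π × 3458/60 = 362.1 rad/s
τ = P/ω = 25000/362.1 = 69 N·m

69 N·m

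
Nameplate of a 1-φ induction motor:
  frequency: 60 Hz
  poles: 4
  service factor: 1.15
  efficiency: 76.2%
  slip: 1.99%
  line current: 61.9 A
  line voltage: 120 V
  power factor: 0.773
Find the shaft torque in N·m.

P_in = V·I·cosφ = 120 × 61.9 × 0.773 = 5742 W
P_out = η·P_in = 0.762 × 5742 = 4375 W
n_s = 120×60/4 = 1800 rpm; n = 1800×(1−0.0199) = 1764 rpm
ω = 2π×1764/60 = 184.7 rad/s
τ = P_out/ω = 4375/184.7 = 23.7 N·m

23.7 N·m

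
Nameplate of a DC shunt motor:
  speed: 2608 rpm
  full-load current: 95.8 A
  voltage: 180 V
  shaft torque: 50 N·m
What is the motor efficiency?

79.2 %

ω = 2π × 2608/60 = 273.1 rad/s; P_out = τω = 50 × 273.1 = 13655 W
P_in = V·I = 180 × 95.8 = 17244 W
η = P_out / P_in = 13655 / 17244 = 0.792 = 79.2%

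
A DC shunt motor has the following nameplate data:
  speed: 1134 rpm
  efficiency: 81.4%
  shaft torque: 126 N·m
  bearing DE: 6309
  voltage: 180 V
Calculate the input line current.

102 A

ω = 2π×1134/60 = 118.8 rad/s; P_out = τω = 126 × 118.8 = 14969 W
P_in = P_out / η = 14969 / 0.814 = 18389 W
I = P_in / V = 18389 / 180 = 102 A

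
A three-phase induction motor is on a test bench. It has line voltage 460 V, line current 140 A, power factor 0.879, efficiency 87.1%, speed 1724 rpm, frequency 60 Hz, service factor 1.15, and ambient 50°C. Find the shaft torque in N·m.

473 N·m

P_in = √3·V·I·cosφ = 1.732 × 460 × 140 × 0.879 = 98044 W
P_out = η·P_in = 0.871 × 98044 = 85396 W
n = 1724 rpm
ω = 2π×1724/60 = 180.5 rad/s
τ = P_out/ω = 85396/180.5 = 473 N·m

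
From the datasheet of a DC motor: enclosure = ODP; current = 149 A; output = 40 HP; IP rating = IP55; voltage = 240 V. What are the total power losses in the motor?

P_in = V·I = 240×149 = 35760 W
P_out = 40×746 = 29840 W
Losses = P_in − P_out = 35760 − 29840 = 5920 W

5920 W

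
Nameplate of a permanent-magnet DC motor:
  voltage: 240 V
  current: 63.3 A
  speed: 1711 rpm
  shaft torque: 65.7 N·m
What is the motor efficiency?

77.5 %

ω = 2π × 1711/60 = 179.2 rad/s; P_out = τω = 65.7 × 179.2 = 11773 W
P_in = V·I = 240 × 63.3 = 15192 W
η = P_out / P_in = 11773 / 15192 = 0.775 = 77.5%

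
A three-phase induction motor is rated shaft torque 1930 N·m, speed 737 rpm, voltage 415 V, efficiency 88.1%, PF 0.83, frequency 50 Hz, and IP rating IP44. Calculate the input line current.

ω = 2π×737/60 = 77.18 rad/s; P_out = τω = 1930 × 77.18 = 148957 W
P_in = P_out / η = 148957 / 0.881 = 169077 W
I_L = P_in / (√3·V_L·cosφ) = 169077 / (1.732 × 415 × 0.83) = 283 A

283 A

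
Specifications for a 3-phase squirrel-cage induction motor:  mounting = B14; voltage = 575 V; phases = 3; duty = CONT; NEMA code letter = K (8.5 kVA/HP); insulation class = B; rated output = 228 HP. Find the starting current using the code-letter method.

1950 A

S_LR = 8.5 × 228 = 1938 kVA
I_LR = S_LR/(√3·V_L) = 1938000/(1.732×575) = 1950 A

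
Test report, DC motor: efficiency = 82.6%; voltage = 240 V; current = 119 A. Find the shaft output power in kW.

P_in = V·I = 240 × 119 = 28560 W
P_out = η·P_in = 0.826 × 28560 = 23591 W

23.6 kW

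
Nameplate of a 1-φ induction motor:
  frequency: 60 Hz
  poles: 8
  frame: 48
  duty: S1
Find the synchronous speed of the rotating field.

900 rpm

n_s = 120f/p = 120×60/8 = 900 rpm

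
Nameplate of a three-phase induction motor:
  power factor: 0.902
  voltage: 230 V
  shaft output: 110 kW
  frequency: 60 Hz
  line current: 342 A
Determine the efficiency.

89.5 %

P_out = 110 kW = 110000 W
P_in = √3·V_L·I_L·cosφ = 1.732 × 230 × 342 × 0.902 = 122888 W
η = P_out / P_in = 110000 / 122888 = 0.895 = 89.5%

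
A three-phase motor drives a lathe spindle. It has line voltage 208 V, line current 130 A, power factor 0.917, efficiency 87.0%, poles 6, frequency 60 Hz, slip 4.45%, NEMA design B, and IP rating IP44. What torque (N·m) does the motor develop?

P_in = √3·V·I·cosφ = 1.732 × 208 × 130 × 0.917 = 42946 W
P_out = η·P_in = 0.87 × 42946 = 37363 W
n_s = 120×60/6 = 1200 rpm; n = 1200×(1−0.0445) = 1147 rpm
ω = 2π×1147/60 = 120.1 rad/s
τ = P_out/ω = 37363/120.1 = 311 N·m

311 N·m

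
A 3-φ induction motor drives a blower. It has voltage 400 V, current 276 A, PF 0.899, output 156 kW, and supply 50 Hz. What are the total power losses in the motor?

15900 W

P_in = √3·V·I·cosφ = 1.732×400×276×0.899 = 171900 W
P_out = 156000 W
Losses = P_in − P_out = 171900 − 156000 = 15900 W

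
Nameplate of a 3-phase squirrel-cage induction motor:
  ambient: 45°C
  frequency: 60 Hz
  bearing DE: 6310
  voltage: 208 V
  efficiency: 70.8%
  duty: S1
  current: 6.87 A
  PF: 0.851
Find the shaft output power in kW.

1.49 kW

P_in = √3·V·I·cosφ = 1.732 × 208 × 6.87 × 0.851 = 2106 W
P_out = η·P_in = 0.708 × 2106 = 1491 W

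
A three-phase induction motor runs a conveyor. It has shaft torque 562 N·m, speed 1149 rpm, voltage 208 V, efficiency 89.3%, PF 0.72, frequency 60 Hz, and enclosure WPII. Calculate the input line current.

292 A

ω = 2π×1149/60 = 120.3 rad/s; P_out = τω = 562 × 120.3 = 67609 W
P_in = P_out / η = 67609 / 0.893 = 75710 W
I_L = P_in / (√3·V_L·cosφ) = 75710 / (1.732 × 208 × 0.72) = 292 A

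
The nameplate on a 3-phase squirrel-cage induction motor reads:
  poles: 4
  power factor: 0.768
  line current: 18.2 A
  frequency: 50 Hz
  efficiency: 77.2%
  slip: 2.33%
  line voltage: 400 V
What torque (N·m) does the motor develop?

P_in = √3·V·I·cosφ = 1.732 × 400 × 18.2 × 0.768 = 9684 W
P_out = η·P_in = 0.772 × 9684 = 7476 W
n_s = 120×50/4 = 1500 rpm; n = 1500×(1−0.0233) = 1465 rpm
ω = 2π×1465/60 = 153.4 rad/s
τ = P_out/ω = 7476/153.4 = 48.7 N·m

48.7 N·m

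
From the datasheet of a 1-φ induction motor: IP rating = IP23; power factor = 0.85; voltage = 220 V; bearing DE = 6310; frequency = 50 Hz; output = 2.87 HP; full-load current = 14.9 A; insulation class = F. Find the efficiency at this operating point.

P_out = 2.87 × 746 = 2141 W
P_in = V·I·cosφ = 220 × 14.9 × 0.85 = 2786 W
η = P_out / P_in = 2141 / 2786 = 0.768 = 76.8%

76.8 %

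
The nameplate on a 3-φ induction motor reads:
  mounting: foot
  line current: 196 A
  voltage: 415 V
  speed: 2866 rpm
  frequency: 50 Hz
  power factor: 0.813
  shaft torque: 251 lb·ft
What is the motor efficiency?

89.2 %

τ = 251 lb·ft × 1.356 = 340.4 N·m
ω = 2π × 2866/60 = 300.1 rad/s; P_out = τω = 340.4 × 300.1 = 102154 W
P_in = √3·V_L·I_L·cosφ = 1.732 × 415 × 196 × 0.813 = 114536 W
η = P_out / P_in = 102154 / 114536 = 0.892 = 89.2%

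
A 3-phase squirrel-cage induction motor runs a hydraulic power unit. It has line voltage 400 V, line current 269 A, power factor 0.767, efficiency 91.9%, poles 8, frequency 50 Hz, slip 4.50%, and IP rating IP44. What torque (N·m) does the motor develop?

1750 N·m

P_in = √3·V·I·cosφ = 1.732 × 400 × 269 × 0.767 = 142941 W
P_out = η·P_in = 0.919 × 142941 = 131363 W
n_s = 120×50/8 = 750 rpm; n = 750×(1−0.045) = 716 rpm
ω = 2π×716/60 = 74.98 rad/s
τ = P_out/ω = 131363/74.98 = 1750 N·m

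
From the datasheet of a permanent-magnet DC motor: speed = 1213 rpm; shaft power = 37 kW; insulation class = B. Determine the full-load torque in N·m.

291 N·m

ω = 2π × 1213/60 = 127 rad/s
τ = P/ω = 37000/127 = 291 N·m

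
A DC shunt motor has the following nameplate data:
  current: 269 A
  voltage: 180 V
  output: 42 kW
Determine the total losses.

6420 W

P_in = V·I = 180×269 = 48420 W
P_out = 42000 W
Losses = P_in − P_out = 48420 − 42000 = 6420 W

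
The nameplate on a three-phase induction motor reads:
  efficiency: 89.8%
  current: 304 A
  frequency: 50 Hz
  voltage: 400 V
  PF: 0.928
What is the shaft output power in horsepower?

235 HP

P_in = √3·V·I·cosφ = 1.732 × 400 × 304 × 0.928 = 195447 W
P_out = η·P_in = 0.898 × 195447 = 175511 W
= 175511/746 = 235 HP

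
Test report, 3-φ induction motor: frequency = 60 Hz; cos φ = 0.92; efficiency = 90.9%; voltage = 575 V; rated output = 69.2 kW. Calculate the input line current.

83.1 A

P_out = 69.2 kW = 69200 W
P_in = P_out / η = 69200 / 0.909 = 76128 W
I_L = P_in / (√3·V_L·cosφ) = 76128 / (1.732 × 575 × 0.92) = 83.1 A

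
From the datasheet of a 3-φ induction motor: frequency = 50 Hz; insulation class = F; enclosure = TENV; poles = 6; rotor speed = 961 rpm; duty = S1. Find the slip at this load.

3.90 %

n_s = 120f/p = 120×50/6 = 1000 rpm
s = (n_s − n)/n_s = (1000 − 961)/1000 = 0.0390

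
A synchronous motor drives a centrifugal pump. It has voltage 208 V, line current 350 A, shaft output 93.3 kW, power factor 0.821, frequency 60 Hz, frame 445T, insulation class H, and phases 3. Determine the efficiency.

P_out = 93.3 kW = 93300 W
P_in = √3·V_L·I_L·cosφ = 1.732 × 208 × 350 × 0.821 = 103520 W
η = P_out / P_in = 93300 / 103520 = 0.901 = 90.1%

90.1 %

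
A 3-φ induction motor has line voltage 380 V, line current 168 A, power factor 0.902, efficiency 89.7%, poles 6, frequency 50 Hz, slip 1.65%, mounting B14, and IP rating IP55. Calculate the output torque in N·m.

P_in = √3·V·I·cosφ = 1.732 × 380 × 168 × 0.902 = 99735 W
P_out = η·P_in = 0.897 × 99735 = 89462 W
n_s = 120×50/6 = 1000 rpm; n = 1000×(1−0.0165) = 984 rpm
ω = 2π×984/60 = 103 rad/s
τ = P_out/ω = 89462/103 = 869 N·m

869 N·m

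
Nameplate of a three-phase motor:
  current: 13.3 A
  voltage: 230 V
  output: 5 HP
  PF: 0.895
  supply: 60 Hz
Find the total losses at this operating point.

P_in = √3·V·I·cosφ = 1.732×230×13.3×0.895 = 4742 W
P_out = 5×746 = 3730 W
Losses = P_in − P_out = 4742 − 3730 = 1012 W

1010 W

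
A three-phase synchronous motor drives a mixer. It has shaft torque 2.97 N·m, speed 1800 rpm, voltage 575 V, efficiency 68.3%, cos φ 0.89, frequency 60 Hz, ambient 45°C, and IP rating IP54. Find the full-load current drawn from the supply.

0.925 A

ω = 2π×1800/60 = 188.5 rad/s; P_out = τω = 2.97 × 188.5 = 560 W
P_in = P_out / η = 560 / 0.683 = 820 W
I_L = P_in / (√3·V_L·cosφ) = 820 / (1.732 × 575 × 0.89) = 0.925 A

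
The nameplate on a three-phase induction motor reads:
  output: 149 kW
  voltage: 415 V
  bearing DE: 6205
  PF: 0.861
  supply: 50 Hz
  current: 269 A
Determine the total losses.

P_in = √3·V·I·cosφ = 1.732×415×269×0.861 = 166476 W
P_out = 149000 W
Losses = P_in − P_out = 166476 − 149000 = 17476 W

17.5 kW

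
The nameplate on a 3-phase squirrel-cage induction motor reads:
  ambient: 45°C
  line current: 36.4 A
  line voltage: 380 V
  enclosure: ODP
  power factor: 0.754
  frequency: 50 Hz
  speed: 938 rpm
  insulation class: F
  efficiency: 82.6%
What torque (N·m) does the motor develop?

152 N·m

P_in = √3·V·I·cosφ = 1.732 × 380 × 36.4 × 0.754 = 18064 W
P_out = η·P_in = 0.826 × 18064 = 14921 W
n = 938 rpm
ω = 2π×938/60 = 98.23 rad/s
τ = P_out/ω = 14921/98.23 = 152 N·m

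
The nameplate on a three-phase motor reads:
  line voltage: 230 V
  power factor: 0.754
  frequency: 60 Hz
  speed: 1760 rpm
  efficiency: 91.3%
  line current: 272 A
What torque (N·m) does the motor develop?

405 N·m

P_in = √3·V·I·cosφ = 1.732 × 230 × 272 × 0.754 = 81699 W
P_out = η·P_in = 0.913 × 81699 = 74591 W
n = 1760 rpm
ω = 2π×1760/60 = 184.3 rad/s
τ = P_out/ω = 74591/184.3 = 405 N·m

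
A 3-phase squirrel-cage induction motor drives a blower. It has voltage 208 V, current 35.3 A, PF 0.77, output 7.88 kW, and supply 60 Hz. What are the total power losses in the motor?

1910 W

P_in = √3·V·I·cosφ = 1.732×208×35.3×0.77 = 9792 W
P_out = 7880 W
Losses = P_in − P_out = 9792 − 7880 = 1912 W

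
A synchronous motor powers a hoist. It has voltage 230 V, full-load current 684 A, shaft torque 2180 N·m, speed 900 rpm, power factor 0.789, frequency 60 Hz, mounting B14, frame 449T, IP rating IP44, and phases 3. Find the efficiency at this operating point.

95.6 %

ω = 2π × 900/60 = 94.25 rad/s; P_out = τω = 2180 × 94.25 = 205465 W
P_in = √3·V_L·I_L·cosφ = 1.732 × 230 × 684 × 0.789 = 214985 W
η = P_out / P_in = 205465 / 214985 = 0.956 = 95.6%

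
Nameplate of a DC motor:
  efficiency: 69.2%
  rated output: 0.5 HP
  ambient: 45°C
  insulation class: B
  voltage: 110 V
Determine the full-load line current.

P_out = 0.5 × 746 = 373 W
P_in = P_out / η = 373 / 0.692 = 539 W
I = P_in / V = 539 / 110 = 4.9 A

4.9 A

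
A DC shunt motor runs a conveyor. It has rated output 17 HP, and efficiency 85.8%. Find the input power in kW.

14.8 kW

P_out = 17 × 746 = 12682 W
P_in = P_out/η = 12682/0.858 = 14781 W = 14.8 kW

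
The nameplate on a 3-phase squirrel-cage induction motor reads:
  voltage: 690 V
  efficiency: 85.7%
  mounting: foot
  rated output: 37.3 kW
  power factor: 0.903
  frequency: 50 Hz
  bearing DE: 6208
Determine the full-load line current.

40.3 A

P_out = 37.3 kW = 37300 W
P_in = P_out / η = 37300 / 0.857 = 43524 W
I_L = P_in / (√3·V_L·cosφ) = 43524 / (1.732 × 690 × 0.903) = 40.3 A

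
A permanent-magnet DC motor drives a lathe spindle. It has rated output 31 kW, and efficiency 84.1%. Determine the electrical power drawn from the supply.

P_out = 31000 W
P_in = P_out/η = 31000/0.841 = 36861 W = 36.9 kW

36.9 kW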